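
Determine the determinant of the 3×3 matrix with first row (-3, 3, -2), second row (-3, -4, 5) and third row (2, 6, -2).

Expand along column 1:
  + (-3) · |-4 5; 6 -2| = (-3)·(8 − 30) = 66
  − (-3) · |3 -2; 6 -2| = −(-3)·(-6 − (-12)) = 18
  + 2 · |3 -2; -4 5| = 2·(15 − 8) = 14
Sum: (66) + (18) + (14) = 98

The determinant is 98.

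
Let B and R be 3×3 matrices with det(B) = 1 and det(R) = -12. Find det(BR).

det(BR) = det(B)·det(R) = (1)·(-12) = -12

|BR| = -12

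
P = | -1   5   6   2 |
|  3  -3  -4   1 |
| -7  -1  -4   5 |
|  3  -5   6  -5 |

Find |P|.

1544

Expand along row 1:
  + (-1) · M_11   where M_11 = det([-3 -4 1; -1 -4 5; -5 6 -5]) = 124
  − (5) · M_12   where M_12 = det([3 -4 1; -7 -4 5; 3 6 -5]) = 20
  + (6) · M_13   where M_13 = det([3 -3 1; -7 -1 5; 3 -5 -5]) = 188
  − (2) · M_14   where M_14 = det([3 -3 -4; -7 -1 -4; 3 -5 6]) = -320
det = (+1)·(-1)·(124) + (-1)·(5)·(20) + (+1)·(6)·(188) + (-1)·(2)·(-320) = 1544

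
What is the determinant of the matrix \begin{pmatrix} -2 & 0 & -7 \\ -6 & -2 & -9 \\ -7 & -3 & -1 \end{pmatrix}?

22

Expand along column 2:
  + (-2) · |-2 -7; -7 -1| = (-2)·(2 − 49) = 94
  − (-3) · |-2 -7; -6 -9| = −(-3)·(18 − 42) = -72
Sum: (94) + (-72) = 22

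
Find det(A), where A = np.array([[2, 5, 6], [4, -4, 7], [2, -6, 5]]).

|A| = -82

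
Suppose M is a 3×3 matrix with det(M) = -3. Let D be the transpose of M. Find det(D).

det(D) = -3

det(Mᵀ) = det(M).
det(D) = (1)·(-3) = -3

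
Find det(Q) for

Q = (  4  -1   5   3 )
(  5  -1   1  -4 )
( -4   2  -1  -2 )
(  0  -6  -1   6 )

-436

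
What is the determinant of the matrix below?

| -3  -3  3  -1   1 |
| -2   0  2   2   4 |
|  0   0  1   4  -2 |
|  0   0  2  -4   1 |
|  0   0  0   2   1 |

The matrix is block upper-triangular with a 2×2 block and a 3×3 block on the diagonal, so its determinant equals the product of the determinants of the diagonal blocks.
det of the 2×2 block = -6
det of the 3×3 block = -22
det = (-6)·(-22) = 132

The determinant is 132.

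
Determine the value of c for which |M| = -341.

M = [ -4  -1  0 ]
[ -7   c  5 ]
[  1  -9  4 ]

Expanding along the row containing c, det(M) is linear in c: det(M) = (-16)·c + (-213).
Set (-16)·c + (-213) = -341  ⇒  (-16)·c = -128  ⇒  c = 8.

c = 8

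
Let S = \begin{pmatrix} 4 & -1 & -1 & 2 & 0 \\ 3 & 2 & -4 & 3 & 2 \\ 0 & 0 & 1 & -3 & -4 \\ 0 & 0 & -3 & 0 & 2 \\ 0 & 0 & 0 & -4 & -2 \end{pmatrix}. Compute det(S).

-242

S is block upper-triangular with a 2×2 block and a 3×3 block on the diagonal, so its determinant equals the product of the determinants of the diagonal blocks.
det of the 2×2 block = 11
det of the 3×3 block = -22
det = (11)·(-22) = -242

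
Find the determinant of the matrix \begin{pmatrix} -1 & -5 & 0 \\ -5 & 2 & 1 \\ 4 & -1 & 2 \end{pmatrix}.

The determinant is -75.

Expand along column 3:
  − 1 · |-1 -5; 4 -1| = −1·(1 − (-20)) = -21
  + 2 · |-1 -5; -5 2| = 2·(-2 − 25) = -54
Sum: (-21) + (-54) = -75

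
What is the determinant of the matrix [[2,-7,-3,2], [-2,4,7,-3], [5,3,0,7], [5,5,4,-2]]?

1827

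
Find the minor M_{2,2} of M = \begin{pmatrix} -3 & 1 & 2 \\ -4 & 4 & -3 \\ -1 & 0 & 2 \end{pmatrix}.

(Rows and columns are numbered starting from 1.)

Delete row 2 and column 2; the remaining 2×2 submatrix is [-3 2; -1 2].
Its determinant is (-3)·2 − 2·(-1) = -4.

The minor is -4.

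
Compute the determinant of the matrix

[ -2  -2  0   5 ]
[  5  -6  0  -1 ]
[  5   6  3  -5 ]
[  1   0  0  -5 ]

The determinant is -234.

Expand along column 3 (it has 3 zeros):
  + (3) · M_33   where M_33 = det([-2 -2 5; 5 -6 -1; 1 0 -5]) = -78
det = (+1)·(3)·(-78) = -234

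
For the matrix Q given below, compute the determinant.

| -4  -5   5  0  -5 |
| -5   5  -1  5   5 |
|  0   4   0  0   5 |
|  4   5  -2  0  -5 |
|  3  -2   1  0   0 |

-4625

Expand along column 4 (it has 4 zeros):
  + (5) · M_24   where M_24 = det([-4 -5 5 -5; 0 4 0 5; 4 5 -2 -5; 3 -2 1 0]) = -925
det = (+1)·(5)·(-925) = -4625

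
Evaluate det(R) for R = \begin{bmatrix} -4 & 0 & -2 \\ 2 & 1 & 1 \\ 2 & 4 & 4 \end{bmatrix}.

-12

Expand along column 2:
  + 1 · |-4 -2; 2 4| = 1·(-16 − (-4)) = -12
  − 4 · |-4 -2; 2 1| = −4·(-4 − (-4)) = 0
Sum: (-12) + (0) = -12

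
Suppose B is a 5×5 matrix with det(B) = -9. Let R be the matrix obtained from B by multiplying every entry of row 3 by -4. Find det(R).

36

Scaling one row by -4 multiplies the determinant by -4.
det(R) = (-4)·(-9) = 36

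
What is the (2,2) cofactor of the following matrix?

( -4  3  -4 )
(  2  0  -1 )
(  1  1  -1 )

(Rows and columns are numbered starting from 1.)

8

Delete row 2 and column 2; the remaining 2×2 submatrix is [-4 -4; 1 -1].
Its determinant is (-4)·(-1) − (-4)·1 = 8.
The cofactor carries sign (−1)^(2+2) = +1, so C_{2,2} = +(8) = 8.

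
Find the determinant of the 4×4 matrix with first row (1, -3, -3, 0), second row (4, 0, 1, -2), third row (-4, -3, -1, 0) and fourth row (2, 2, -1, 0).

Expand along column 4 (it has 3 zeros):
  + (-2) · M_24   where M_24 = det([1 -3 -3; -4 -3 -1; 2 2 -1]) = 29
det = (+1)·(-2)·(29) = -58

The determinant is -58.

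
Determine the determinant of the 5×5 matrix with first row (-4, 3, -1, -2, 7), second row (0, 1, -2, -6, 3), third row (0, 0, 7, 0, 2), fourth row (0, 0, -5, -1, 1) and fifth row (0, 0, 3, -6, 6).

The matrix is block upper-triangular with a 2×2 block and a 3×3 block on the diagonal, so its determinant equals the product of the determinants of the diagonal blocks.
det of the 2×2 block = -4
det of the 3×3 block = 66
det = (-4)·(66) = -264

-264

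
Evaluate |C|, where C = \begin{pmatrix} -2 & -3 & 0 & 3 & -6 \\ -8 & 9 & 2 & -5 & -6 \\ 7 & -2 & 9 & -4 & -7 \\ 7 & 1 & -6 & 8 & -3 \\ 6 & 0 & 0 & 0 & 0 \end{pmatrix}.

|C| = 12852

Expand along row 5 (it has 4 zeros):
  + (6) · M_51   where M_51 = det([-3 0 3 -6; 9 2 -5 -6; -2 9 -4 -7; 1 -6 8 -3]) = 2142
det = (+1)·(6)·(2142) = 12852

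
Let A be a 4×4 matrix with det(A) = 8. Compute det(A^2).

det(A^2) = (det A)^2 = (8)^2 = 64

64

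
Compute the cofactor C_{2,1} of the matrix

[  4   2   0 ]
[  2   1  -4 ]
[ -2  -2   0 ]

0

Delete row 2 and column 1; the remaining 2×2 submatrix is [2 0; -2 0].
Its determinant is 2·0 − 0·(-2) = 0.
The cofactor carries sign (−1)^(2+1) = −1, so C_{2,1} = −(0) = 0.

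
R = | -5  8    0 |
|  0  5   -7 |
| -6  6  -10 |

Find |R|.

The determinant is 376.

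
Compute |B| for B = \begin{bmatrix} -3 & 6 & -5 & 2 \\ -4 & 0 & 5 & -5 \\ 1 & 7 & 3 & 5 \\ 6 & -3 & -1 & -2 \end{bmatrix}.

Expand along row 2 (it has 1 zero):
  − (-4) · M_21   where M_21 = det([6 -5 2; 7 3 5; -3 -1 -2]) = 3
  − (5) · M_23   where M_23 = det([-3 6 2; 1 7 5; 6 -3 -2]) = 99
  + (-5) · M_24   where M_24 = det([-3 6 -5; 1 7 3; 6 -3 -1]) = 333
det = (-1)·(-4)·(3) + (-1)·(5)·(99) + (+1)·(-5)·(333) = -2148

-2148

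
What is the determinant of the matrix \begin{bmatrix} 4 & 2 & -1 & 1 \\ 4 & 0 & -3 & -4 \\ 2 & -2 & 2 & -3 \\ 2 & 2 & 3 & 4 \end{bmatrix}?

36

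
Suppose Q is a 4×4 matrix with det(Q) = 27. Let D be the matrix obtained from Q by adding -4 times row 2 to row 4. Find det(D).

27

Adding a multiple of one row to another leaves the determinant unchanged.
det(D) = (1)·(27) = 27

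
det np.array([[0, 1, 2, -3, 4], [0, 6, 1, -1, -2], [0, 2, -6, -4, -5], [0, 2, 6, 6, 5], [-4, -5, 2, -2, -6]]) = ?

-2488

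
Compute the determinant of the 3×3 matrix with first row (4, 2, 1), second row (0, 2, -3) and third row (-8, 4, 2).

Expand along column 1:
  + 4 · |2 -3; 4 2| = 4·(4 − (-12)) = 64
  + (-8) · |2 1; 2 -3| = (-8)·(-6 − 2) = 64
Sum: (64) + (64) = 128

128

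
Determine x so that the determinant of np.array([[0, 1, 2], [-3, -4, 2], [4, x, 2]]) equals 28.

x = 3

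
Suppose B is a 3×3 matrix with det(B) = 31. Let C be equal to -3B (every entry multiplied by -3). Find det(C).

|C| = -837

For a 3×3 matrix, det(-3B) = (-3)^3·det(B) = -27·det(B).
det(C) = (-27)·(31) = -837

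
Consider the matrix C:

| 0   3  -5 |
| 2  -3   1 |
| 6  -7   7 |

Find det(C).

Expand along column 1:
  − 2 · |3 -5; -7 7| = −2·(21 − 35) = 28
  + 6 · |3 -5; -3 1| = 6·(3 − 15) = -72
Sum: (28) + (-72) = -44

|C| = -44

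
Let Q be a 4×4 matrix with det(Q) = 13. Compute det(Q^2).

det(Q^2) = (det Q)^2 = (13)^2 = 169

The determinant is 169.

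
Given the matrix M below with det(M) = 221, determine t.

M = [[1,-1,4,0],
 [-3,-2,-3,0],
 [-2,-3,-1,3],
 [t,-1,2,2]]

t = -6

Expanding along the row containing t, det(M) is linear in t: det(M) = (-33)·t + (23).
Set (-33)·t + (23) = 221  ⇒  (-33)·t = 198  ⇒  t = -6.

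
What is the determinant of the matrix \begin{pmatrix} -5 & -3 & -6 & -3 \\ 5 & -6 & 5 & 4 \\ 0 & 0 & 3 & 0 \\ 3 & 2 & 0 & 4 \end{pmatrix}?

300

Expand along row 3 (it has 3 zeros):
  + (3) · M_33   where M_33 = det([-5 -3 -3; 5 -6 4; 3 2 4]) = 100
det = (+1)·(3)·(100) = 300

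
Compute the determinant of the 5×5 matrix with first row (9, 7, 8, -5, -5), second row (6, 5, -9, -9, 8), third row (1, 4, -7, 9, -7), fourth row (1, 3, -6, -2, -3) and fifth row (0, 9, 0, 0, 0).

-97290

Expand along row 5 (it has 4 zeros):
  − (9) · M_52   where M_52 = det([9 8 -5 -5; 6 -9 -9 8; 1 -7 9 -7; 1 -6 -2 -3]) = 10810
det = (-1)·(9)·(10810) = -97290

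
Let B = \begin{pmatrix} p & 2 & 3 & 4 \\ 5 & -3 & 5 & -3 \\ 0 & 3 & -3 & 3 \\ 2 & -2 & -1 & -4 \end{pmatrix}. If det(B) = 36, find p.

6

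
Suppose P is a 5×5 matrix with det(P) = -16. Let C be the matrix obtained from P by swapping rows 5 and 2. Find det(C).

det(C) = 16

Swapping two rows multiplies the determinant by −1.
det(C) = (-1)·(-16) = 16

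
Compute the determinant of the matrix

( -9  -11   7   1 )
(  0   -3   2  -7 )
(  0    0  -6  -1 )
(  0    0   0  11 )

The determinant is -1782.

The matrix is upper triangular, so the determinant is the product of the diagonal entries:
det = (-9) · (-3) · (-6) · (11) = -1782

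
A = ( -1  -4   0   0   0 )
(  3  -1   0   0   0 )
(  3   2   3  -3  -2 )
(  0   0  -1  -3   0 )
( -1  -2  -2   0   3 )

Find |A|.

The determinant is -312.

A is block lower-triangular with a 2×2 block and a 3×3 block on the diagonal, so its determinant equals the product of the determinants of the diagonal blocks.
det of the 2×2 block = 13
det of the 3×3 block = -24
det = (13)·(-24) = -312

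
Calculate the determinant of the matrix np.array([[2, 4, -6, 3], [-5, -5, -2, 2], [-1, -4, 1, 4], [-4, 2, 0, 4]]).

Expand along row 4 (it has 1 zero):
  − (-4) · M_41   where M_41 = det([4 -6 3; -5 -2 2; -4 1 4]) = -151
  + (2) · M_42   where M_42 = det([2 -6 3; -5 -2 2; -1 1 4]) = -149
  + (4) · M_44   where M_44 = det([2 4 -6; -5 -5 -2; -1 -4 1]) = -88
det = (-1)·(-4)·(-151) + (+1)·(2)·(-149) + (+1)·(4)·(-88) = -1254

-1254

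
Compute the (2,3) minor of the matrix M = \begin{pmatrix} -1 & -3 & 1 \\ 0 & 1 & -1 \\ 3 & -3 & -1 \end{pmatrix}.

12

Delete row 2 and column 3; the remaining 2×2 submatrix is [-1 -3; 3 -3].
Its determinant is (-1)·(-3) − (-3)·3 = 12.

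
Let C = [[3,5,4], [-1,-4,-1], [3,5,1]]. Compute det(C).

|C| = 21

Expand along row 1:
  + 3 · |-4 -1; 5 1| = 3·(-4 − (-5)) = 3
  − 5 · |-1 -1; 3 1| = −5·(-1 − (-3)) = -10
  + 4 · |-1 -4; 3 5| = 4·(-5 − (-12)) = 28
Sum: (3) + (-10) + (28) = 21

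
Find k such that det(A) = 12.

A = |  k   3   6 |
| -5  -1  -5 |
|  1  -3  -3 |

2

Expanding along the column containing k, det(A) is linear in k: det(A) = (-12)·k + (36).
Set (-12)·k + (36) = 12  ⇒  (-12)·k = -24  ⇒  k = 2.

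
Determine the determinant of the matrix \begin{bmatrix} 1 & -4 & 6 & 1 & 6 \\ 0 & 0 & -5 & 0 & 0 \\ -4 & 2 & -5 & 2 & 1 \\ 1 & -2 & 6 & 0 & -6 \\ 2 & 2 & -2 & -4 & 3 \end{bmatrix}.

Expand along row 2 (it has 4 zeros):
  − (-5) · M_23   where M_23 = det([1 -4 1 6; -4 2 2 1; 1 -2 0 -6; 2 2 -4 3]) = 220
det = (-1)·(-5)·(220) = 1100

1100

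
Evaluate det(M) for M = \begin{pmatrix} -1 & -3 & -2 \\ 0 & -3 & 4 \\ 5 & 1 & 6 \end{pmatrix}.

Expand along row 2:
  + (-3) · |-1 -2; 5 6| = (-3)·(-6 − (-10)) = -12
  − 4 · |-1 -3; 5 1| = −4·(-1 − (-15)) = -56
Sum: (-12) + (-56) = -68

The determinant is -68.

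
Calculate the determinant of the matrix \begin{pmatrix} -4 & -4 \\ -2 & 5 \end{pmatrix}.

The determinant is -28.

det = (-4)·5 − (-4)·(-2) = -20 − 8 = -28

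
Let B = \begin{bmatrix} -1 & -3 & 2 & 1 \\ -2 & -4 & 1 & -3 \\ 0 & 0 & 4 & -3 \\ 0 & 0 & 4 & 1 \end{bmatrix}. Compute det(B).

B is block upper-triangular with a 2×2 block and a 2×2 block on the diagonal, so its determinant equals the product of the determinants of the diagonal blocks.
det of the 2×2 block = -2
det of the 2×2 block = 16
det = (-2)·(16) = -32

|B| = -32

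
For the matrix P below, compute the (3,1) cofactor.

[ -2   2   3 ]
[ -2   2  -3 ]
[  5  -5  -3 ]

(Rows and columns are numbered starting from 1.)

-12

Delete row 3 and column 1; the remaining 2×2 submatrix is [2 3; 2 -3].
Its determinant is 2·(-3) − 3·2 = -12.
The cofactor carries sign (−1)^(3+1) = +1, so C_{3,1} = +(-12) = -12.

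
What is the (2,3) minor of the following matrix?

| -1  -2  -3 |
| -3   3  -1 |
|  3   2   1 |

Delete row 2 and column 3; the remaining 2×2 submatrix is [-1 -2; 3 2].
Its determinant is (-1)·2 − (-2)·3 = 4.

The minor is 4.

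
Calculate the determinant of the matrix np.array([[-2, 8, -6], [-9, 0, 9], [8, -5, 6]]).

648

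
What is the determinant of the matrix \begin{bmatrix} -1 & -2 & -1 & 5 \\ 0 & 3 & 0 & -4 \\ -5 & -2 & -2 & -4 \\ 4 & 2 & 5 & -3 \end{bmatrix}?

The determinant is -136.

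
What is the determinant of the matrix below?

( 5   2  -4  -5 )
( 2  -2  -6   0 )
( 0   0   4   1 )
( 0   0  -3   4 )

The matrix is block upper-triangular with a 2×2 block and a 2×2 block on the diagonal, so its determinant equals the product of the determinants of the diagonal blocks.
det of the 2×2 block = -14
det of the 2×2 block = 19
det = (-14)·(19) = -266

The determinant is -266.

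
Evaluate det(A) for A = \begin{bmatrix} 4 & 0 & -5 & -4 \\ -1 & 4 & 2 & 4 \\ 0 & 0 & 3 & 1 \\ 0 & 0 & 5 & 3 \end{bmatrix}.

64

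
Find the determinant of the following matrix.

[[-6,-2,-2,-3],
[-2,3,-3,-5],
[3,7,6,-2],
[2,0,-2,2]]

-260

Expand along row 4 (it has 1 zero):
  − (2) · M_41   where M_41 = det([-2 -2 -3; 3 -3 -5; 7 6 -2]) = -131
  − (-2) · M_43   where M_43 = det([-6 -2 -3; -2 3 -5; 3 7 -2]) = -67
  + (2) · M_44   where M_44 = det([-6 -2 -2; -2 3 -3; 3 7 6]) = -194
det = (-1)·(2)·(-131) + (-1)·(-2)·(-67) + (+1)·(2)·(-194) = -260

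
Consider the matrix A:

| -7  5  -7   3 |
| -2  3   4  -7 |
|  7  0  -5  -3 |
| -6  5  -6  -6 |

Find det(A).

The determinant is -2460.

Expand along row 3 (it has 1 zero):
  + (7) · M_31   where M_31 = det([5 -7 3; 3 4 -7; 5 -6 -6]) = -325
  + (-5) · M_33   where M_33 = det([-7 5 3; -2 3 -7; -6 5 -6]) = 55
  − (-3) · M_34   where M_34 = det([-7 5 -7; -2 3 4; -6 5 -6]) = 30
det = (+1)·(7)·(-325) + (+1)·(-5)·(55) + (-1)·(-3)·(30) = -2460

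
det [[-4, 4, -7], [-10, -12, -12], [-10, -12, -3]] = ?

792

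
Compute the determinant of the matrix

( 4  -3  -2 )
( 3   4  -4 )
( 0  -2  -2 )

-70

Expand along column 1:
  + 4 · |4 -4; -2 -2| = 4·(-8 − 8) = -64
  − 3 · |-3 -2; -2 -2| = −3·(6 − 4) = -6
Sum: (-64) + (-6) = -70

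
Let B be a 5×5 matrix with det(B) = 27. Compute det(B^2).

729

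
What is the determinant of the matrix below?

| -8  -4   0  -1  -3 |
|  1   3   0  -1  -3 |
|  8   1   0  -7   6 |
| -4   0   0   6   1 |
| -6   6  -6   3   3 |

-4902

Expand along column 3 (it has 4 zeros):
  + (-6) · M_53   where M_53 = det([-8 -4 -1 -3; 1 3 -1 -3; 8 1 -7 6; -4 0 6 1]) = 817
det = (+1)·(-6)·(817) = -4902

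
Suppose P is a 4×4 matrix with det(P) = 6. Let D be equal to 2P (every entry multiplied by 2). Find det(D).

The determinant is 96.

For a 4×4 matrix, det(2P) = 2^4·det(P) = 16·det(P).
det(D) = (16)·(6) = 96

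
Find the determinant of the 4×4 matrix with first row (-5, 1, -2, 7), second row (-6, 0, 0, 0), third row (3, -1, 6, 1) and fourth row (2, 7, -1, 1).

-1776

Expand along row 2 (it has 3 zeros):
  − (-6) · M_21   where M_21 = det([1 -2 7; -1 6 1; 7 -1 1]) = -296
det = (-1)·(-6)·(-296) = -1776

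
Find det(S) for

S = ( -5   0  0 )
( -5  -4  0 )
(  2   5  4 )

80

S is lower triangular, so det(S) is the product of the diagonal entries:
det = (-5) · (-4) · (4) = 80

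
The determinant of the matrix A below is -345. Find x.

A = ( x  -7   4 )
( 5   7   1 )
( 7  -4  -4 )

Expanding along the column containing x, det(A) is linear in x: det(A) = (-24)·x + (-465).
Set (-24)·x + (-465) = -345  ⇒  (-24)·x = 120  ⇒  x = -5.

x = -5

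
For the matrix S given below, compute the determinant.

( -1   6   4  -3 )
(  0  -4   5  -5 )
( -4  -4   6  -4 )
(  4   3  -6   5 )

Expand along row 2 (it has 1 zero):
  + (-4) · M_22   where M_22 = det([-1 4 -3; -4 6 -4; 4 -6 5]) = 10
  − (5) · M_23   where M_23 = det([-1 6 -3; -4 -4 -4; 4 3 5]) = 20
  + (-5) · M_24   where M_24 = det([-1 6 4; -4 -4 6; 4 3 -6]) = 10
det = (+1)·(-4)·(10) + (-1)·(5)·(20) + (+1)·(-5)·(10) = -190

|S| = -190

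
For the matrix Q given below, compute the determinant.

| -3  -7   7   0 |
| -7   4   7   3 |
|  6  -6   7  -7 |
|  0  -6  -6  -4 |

|Q| = 4408

Expand along row 1 (it has 1 zero):
  + (-3) · M_11   where M_11 = det([4 7 3; -6 7 -7; -6 -6 -4]) = 80
  − (-7) · M_12   where M_12 = det([-7 7 3; 6 7 -7; 0 -6 -4]) = 550
  + (7) · M_13   where M_13 = det([-7 4 3; 6 -6 -7; 0 -6 -4]) = 114
det = (+1)·(-3)·(80) + (-1)·(-7)·(550) + (+1)·(7)·(114) = 4408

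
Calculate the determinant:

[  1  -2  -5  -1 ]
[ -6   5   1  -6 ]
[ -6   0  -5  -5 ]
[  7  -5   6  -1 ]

1220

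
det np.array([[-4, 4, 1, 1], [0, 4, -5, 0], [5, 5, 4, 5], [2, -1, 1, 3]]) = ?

-719

Expand along row 2 (it has 2 zeros):
  + (4) · M_22   where M_22 = det([-4 1 1; 5 4 5; 2 1 3]) = -36
  − (-5) · M_23   where M_23 = det([-4 4 1; 5 5 5; 2 -1 3]) = -115
det = (+1)·(4)·(-36) + (-1)·(-5)·(-115) = -719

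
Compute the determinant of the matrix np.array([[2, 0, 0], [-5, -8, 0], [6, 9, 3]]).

-48

The matrix is lower triangular, so the determinant is the product of the diagonal entries:
det = (2) · (-8) · (3) = -48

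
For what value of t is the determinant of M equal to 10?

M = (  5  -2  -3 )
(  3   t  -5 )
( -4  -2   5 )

4

Expanding along the column containing t, det(M) is linear in t: det(M) = (13)·t + (-42).
Set (13)·t + (-42) = 10  ⇒  (13)·t = 52  ⇒  t = 4.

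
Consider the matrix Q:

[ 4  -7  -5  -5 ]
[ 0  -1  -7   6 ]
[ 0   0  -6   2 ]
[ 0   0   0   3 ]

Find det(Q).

The determinant is 72.

Q is upper triangular, so det(Q) is the product of the diagonal entries:
det = (4) · (-1) · (-6) · (3) = 72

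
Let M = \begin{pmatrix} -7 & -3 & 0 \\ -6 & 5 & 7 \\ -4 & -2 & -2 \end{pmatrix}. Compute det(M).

Expand along column 3:
  − 7 · |-7 -3; -4 -2| = −7·(14 − 12) = -14
  + (-2) · |-7 -3; -6 5| = (-2)·(-35 − 18) = 106
Sum: (-14) + (106) = 92

92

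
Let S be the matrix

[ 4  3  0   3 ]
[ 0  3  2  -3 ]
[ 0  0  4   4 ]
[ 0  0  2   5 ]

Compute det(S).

det(S) = 144

S is block upper-triangular with a 2×2 block and a 2×2 block on the diagonal, so its determinant equals the product of the determinants of the diagonal blocks.
det of the 2×2 block = 12
det of the 2×2 block = 12
det = (12)·(12) = 144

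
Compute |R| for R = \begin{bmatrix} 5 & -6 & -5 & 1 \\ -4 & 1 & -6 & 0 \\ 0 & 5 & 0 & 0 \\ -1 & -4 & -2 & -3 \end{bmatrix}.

Expand along row 3 (it has 3 zeros):
  − (5) · M_32   where M_32 = det([5 -5 1; -4 -6 0; -1 -2 -3]) = 152
det = (-1)·(5)·(152) = -760

-760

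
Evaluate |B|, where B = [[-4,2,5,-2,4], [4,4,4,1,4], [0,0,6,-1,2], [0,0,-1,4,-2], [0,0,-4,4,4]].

B is block upper-triangular with a 2×2 block and a 3×3 block on the diagonal, so its determinant equals the product of the determinants of the diagonal blocks.
det of the 2×2 block = -24
det of the 3×3 block = 156
det = (-24)·(156) = -3744

The determinant is -3744.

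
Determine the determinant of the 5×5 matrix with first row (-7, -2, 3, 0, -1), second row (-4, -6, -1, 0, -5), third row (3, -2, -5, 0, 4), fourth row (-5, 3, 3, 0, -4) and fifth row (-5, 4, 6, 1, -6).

Expand along column 4 (it has 4 zeros):
  − (1) · M_54   where M_54 = det([-7 -2 3 -1; -4 -6 -1 -5; 3 -2 -5 4; -5 3 3 -4]) = 867
det = (-1)·(1)·(867) = -867

-867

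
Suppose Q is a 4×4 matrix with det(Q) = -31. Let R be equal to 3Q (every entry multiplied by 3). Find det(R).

For a 4×4 matrix, det(3Q) = 3^4·det(Q) = 81·det(Q).
det(R) = (81)·(-31) = -2511

det(R) = -2511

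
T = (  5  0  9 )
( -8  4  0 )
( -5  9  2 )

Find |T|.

|T| = -428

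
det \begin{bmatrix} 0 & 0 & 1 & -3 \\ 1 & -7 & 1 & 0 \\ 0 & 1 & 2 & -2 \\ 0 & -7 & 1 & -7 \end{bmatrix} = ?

The determinant is 24.

Expand along column 1 (it has 3 zeros):
  − (1) · M_21   where M_21 = det([0 1 -3; 1 2 -2; -7 1 -7]) = -24
det = (-1)·(1)·(-24) = 24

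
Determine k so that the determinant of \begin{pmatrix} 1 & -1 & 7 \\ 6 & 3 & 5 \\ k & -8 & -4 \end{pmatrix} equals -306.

Expanding along the column containing k, det(A) is linear in k: det(A) = (-26)·k + (-332).
Set (-26)·k + (-332) = -306  ⇒  (-26)·k = 26  ⇒  k = -1.

-1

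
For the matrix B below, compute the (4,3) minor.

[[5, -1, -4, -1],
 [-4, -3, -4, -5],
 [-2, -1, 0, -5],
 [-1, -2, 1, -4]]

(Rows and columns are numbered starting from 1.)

62

Delete row 4 and column 3; the remaining 3×3 submatrix is [5 -1 -1; -4 -3 -5; -2 -1 -5].
Its determinant is 62.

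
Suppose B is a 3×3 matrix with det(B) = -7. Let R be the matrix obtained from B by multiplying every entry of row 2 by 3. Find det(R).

-21

Scaling one row by 3 multiplies the determinant by 3.
det(R) = (3)·(-7) = -21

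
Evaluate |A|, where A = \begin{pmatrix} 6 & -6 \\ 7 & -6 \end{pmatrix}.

det(A) = 6·(-6) − (-6)·7 = -36 − (-42) = 6

6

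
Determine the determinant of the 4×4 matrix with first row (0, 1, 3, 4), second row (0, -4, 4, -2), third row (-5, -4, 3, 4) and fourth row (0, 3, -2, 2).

30

Expand along column 1 (it has 3 zeros):
  + (-5) · M_31   where M_31 = det([1 3 4; -4 4 -2; 3 -2 2]) = -6
det = (+1)·(-5)·(-6) = 30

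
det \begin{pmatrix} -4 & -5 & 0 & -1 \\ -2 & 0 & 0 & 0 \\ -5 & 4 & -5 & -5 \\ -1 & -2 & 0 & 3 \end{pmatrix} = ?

170

Expand along row 2 (it has 3 zeros):
  − (-2) · M_21   where M_21 = det([-5 0 -1; 4 -5 -5; -2 0 3]) = 85
det = (-1)·(-2)·(85) = 170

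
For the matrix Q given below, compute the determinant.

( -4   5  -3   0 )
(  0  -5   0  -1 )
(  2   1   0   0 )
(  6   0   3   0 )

|Q| = 24

Expand along column 4 (it has 3 zeros):
  + (-1) · M_24   where M_24 = det([-4 5 -3; 2 1 0; 6 0 3]) = -24
det = (+1)·(-1)·(-24) = 24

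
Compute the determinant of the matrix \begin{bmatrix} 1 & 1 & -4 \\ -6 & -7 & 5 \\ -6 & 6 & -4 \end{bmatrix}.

The determinant is 256.

Expand along column 1:
  + 1 · |-7 5; 6 -4| = 1·(28 − 30) = -2
  − (-6) · |1 -4; 6 -4| = −(-6)·(-4 − (-24)) = 120
  + (-6) · |1 -4; -7 5| = (-6)·(5 − 28) = 138
Sum: (-2) + (120) + (138) = 256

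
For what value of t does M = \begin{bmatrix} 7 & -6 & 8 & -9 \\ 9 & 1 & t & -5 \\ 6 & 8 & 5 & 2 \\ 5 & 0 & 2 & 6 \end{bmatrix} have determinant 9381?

t = -2

Expanding along the row containing t, det(M) is linear in t: det(M) = (-852)·t + (7677).
Set (-852)·t + (7677) = 9381  ⇒  (-852)·t = 1704  ⇒  t = -2.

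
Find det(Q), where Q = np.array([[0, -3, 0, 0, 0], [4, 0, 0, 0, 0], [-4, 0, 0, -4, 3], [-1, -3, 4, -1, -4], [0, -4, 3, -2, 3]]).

Q is block lower-triangular with a 2×2 block and a 3×3 block on the diagonal, so its determinant equals the product of the determinants of the diagonal blocks.
det of the 2×2 block = 12
det of the 3×3 block = 81
det = (12)·(81) = 972

det(Q) = 972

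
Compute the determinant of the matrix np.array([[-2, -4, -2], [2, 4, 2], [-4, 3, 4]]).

Expand along column 1:
  + (-2) · |4 2; 3 4| = (-2)·(16 − 6) = -20
  − 2 · |-4 -2; 3 4| = −2·(-16 − (-6)) = 20
  + (-4) · |-4 -2; 4 2| = (-4)·(-8 − (-8)) = 0
Sum: (-20) + (20) + (0) = 0

0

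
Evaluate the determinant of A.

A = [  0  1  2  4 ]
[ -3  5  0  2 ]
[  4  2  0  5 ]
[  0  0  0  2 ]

Expand along row 4 (it has 3 zeros):
  + (2) · M_44   where M_44 = det([0 1 2; -3 5 0; 4 2 0]) = -52
det = (+1)·(2)·(-52) = -104

|A| = -104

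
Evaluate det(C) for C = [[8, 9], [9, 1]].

det(C) = 8·1 − 9·9 = 8 − 81 = -73

|C| = -73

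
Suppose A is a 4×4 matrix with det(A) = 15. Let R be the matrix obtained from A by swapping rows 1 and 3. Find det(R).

Swapping two rows multiplies the determinant by −1.
det(R) = (-1)·(15) = -15

-15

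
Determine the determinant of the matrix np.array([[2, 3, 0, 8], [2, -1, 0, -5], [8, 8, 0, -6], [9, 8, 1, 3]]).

Expand along column 3 (it has 3 zeros):
  − (1) · M_43   where M_43 = det([2 3 8; 2 -1 -5; 8 8 -6]) = 200
det = (-1)·(1)·(200) = -200

The determinant is -200.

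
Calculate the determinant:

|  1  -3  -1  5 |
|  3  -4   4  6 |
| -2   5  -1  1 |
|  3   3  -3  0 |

Expand along row 4 (it has 1 zero):
  − (3) · M_41   where M_41 = det([-3 -1 5; -4 4 6; 5 -1 1]) = -144
  + (3) · M_42   where M_42 = det([1 -1 5; 3 4 6; -2 -1 1]) = 50
  − (-3) · M_43   where M_43 = det([1 -3 5; 3 -4 6; -2 5 1]) = 46
det = (-1)·(3)·(-144) + (+1)·(3)·(50) + (-1)·(-3)·(46) = 720

720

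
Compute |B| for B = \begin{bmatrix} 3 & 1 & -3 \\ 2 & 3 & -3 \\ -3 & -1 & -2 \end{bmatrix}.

det(B) = -35

Expand along column 1:
  + 3 · |3 -3; -1 -2| = 3·(-6 − 3) = -27
  − 2 · |1 -3; -1 -2| = −2·(-2 − 3) = 10
  + (-3) · |1 -3; 3 -3| = (-3)·(-3 − (-9)) = -18
Sum: (-27) + (10) + (-18) = -35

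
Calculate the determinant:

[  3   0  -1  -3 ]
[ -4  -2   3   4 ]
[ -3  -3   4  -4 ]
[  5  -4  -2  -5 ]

The determinant is 154.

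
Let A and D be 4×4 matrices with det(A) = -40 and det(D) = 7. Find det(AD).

-280

det(AD) = det(A)·det(D) = (-40)·(7) = -280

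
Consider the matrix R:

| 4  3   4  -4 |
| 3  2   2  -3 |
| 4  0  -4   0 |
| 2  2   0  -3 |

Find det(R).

-12

Expand along row 3 (it has 2 zeros):
  + (4) · M_31   where M_31 = det([3 4 -4; 2 2 -3; 2 0 -3]) = -2
  + (-4) · M_33   where M_33 = det([4 3 -4; 3 2 -3; 2 2 -3]) = 1
det = (+1)·(4)·(-2) + (+1)·(-4)·(1) = -12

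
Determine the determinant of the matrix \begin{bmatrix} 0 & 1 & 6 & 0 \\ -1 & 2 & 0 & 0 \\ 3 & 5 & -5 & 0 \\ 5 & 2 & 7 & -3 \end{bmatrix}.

The determinant is 213.

Expand along column 4 (it has 3 zeros):
  + (-3) · M_44   where M_44 = det([0 1 6; -1 2 0; 3 5 -5]) = -71
det = (+1)·(-3)·(-71) = 213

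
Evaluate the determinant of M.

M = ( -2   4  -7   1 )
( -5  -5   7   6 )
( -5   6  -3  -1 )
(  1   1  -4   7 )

|M| = 1614

Expand along row 1:
  + (-2) · M_11   where M_11 = det([-5 7 6; 6 -3 -1; 1 -4 7]) = -302
  − (4) · M_12   where M_12 = det([-5 7 6; -5 -3 -1; 1 -4 7]) = 501
  + (-7) · M_13   where M_13 = det([-5 -5 6; -5 6 -1; 1 1 7]) = -451
  − (1) · M_14   where M_14 = det([-5 -5 7; -5 6 -3; 1 1 -4]) = 143
det = (+1)·(-2)·(-302) + (-1)·(4)·(501) + (+1)·(-7)·(-451) + (-1)·(1)·(143) = 1614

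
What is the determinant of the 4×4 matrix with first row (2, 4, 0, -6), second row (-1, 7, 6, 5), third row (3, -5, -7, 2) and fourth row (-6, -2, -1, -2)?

The determinant is 1722.

Expand along row 1 (it has 1 zero):
  + (2) · M_11   where M_11 = det([7 6 5; -5 -7 2; -2 -1 -2]) = -17
  − (4) · M_12   where M_12 = det([-1 6 5; 3 -7 2; -6 -1 -2]) = -277
  − (-6) · M_14   where M_14 = det([-1 7 6; 3 -5 -7; -6 -2 -1]) = 108
det = (+1)·(2)·(-17) + (-1)·(4)·(-277) + (-1)·(-6)·(108) = 1722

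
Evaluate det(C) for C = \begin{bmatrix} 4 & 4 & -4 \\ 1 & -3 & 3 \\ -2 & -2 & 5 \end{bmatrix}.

Expand along row 1:
  + 4 · |-3 3; -2 5| = 4·(-15 − (-6)) = -36
  − 4 · |1 3; -2 5| = −4·(5 − (-6)) = -44
  + (-4) · |1 -3; -2 -2| = (-4)·(-2 − 6) = 32
Sum: (-36) + (-44) + (32) = -48

det(C) = -48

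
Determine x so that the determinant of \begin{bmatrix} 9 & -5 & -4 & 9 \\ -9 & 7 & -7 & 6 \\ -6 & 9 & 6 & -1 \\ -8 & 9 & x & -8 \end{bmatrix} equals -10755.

-6

Expanding along the column containing x, det(B) is linear in x: det(B) = (675)·x + (-6705).
Set (675)·x + (-6705) = -10755  ⇒  (675)·x = -4050  ⇒  x = -6.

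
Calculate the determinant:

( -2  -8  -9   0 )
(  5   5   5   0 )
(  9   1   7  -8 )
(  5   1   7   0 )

1600

Expand along column 4 (it has 3 zeros):
  − (-8) · M_34   where M_34 = det([-2 -8 -9; 5 5 5; 5 1 7]) = 200
det = (-1)·(-8)·(200) = 1600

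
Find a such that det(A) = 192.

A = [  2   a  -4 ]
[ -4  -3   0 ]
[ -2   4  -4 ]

a = -5

Expanding along the row containing a, det(A) is linear in a: det(A) = (-16)·a + (112).
Set (-16)·a + (112) = 192  ⇒  (-16)·a = 80  ⇒  a = -5.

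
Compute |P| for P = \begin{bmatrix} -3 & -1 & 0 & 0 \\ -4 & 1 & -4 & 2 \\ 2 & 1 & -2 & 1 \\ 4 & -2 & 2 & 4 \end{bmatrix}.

det(P) = 50

Expand along row 1 (it has 2 zeros):
  + (-3) · M_11   where M_11 = det([1 -4 2; 1 -2 1; -2 2 4]) = 10
  − (-1) · M_12   where M_12 = det([-4 -4 2; 2 -2 1; 4 2 4]) = 80
det = (+1)·(-3)·(10) + (-1)·(-1)·(80) = 50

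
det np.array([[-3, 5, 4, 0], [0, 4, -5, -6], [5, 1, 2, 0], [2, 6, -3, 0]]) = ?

Expand along column 4 (it has 3 zeros):
  + (-6) · M_24   where M_24 = det([-3 5 4; 5 1 2; 2 6 -3]) = 252
det = (+1)·(-6)·(252) = -1512

The determinant is -1512.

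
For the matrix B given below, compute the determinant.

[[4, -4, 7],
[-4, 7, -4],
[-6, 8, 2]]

Expand along row 1:
  + 4 · |7 -4; 8 2| = 4·(14 − (-32)) = 184
  − (-4) · |-4 -4; -6 2| = −(-4)·(-8 − 24) = -128
  + 7 · |-4 7; -6 8| = 7·(-32 − (-42)) = 70
Sum: (184) + (-128) + (70) = 126

The determinant is 126.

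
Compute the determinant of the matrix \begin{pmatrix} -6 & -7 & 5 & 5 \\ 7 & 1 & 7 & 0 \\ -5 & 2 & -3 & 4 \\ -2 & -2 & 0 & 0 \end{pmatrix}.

Expand along row 4 (it has 2 zeros):
  − (-2) · M_41   where M_41 = det([-7 5 5; 1 7 0; 2 -3 4]) = -301
  + (-2) · M_42   where M_42 = det([-6 5 5; 7 7 0; -5 -3 4]) = -238
det = (-1)·(-2)·(-301) + (+1)·(-2)·(-238) = -126

-126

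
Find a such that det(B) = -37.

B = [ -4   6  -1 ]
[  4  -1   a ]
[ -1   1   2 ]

a = -3

Expanding along the row containing a, det(B) is linear in a: det(B) = (-2)·a + (-43).
Set (-2)·a + (-43) = -37  ⇒  (-2)·a = 6  ⇒  a = -3.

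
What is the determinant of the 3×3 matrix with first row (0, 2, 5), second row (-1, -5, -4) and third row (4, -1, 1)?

Expand along row 1:
  − 2 · |-1 -4; 4 1| = −2·(-1 − (-16)) = -30
  + 5 · |-1 -5; 4 -1| = 5·(1 − (-20)) = 105
Sum: (-30) + (105) = 75

The determinant is 75.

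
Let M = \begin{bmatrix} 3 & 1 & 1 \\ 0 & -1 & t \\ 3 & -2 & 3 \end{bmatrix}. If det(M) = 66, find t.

Expanding along the column containing t, det(M) is linear in t: det(M) = (9)·t + (-6).
Set (9)·t + (-6) = 66  ⇒  (9)·t = 72  ⇒  t = 8.

t = 8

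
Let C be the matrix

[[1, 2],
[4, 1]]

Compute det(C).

-7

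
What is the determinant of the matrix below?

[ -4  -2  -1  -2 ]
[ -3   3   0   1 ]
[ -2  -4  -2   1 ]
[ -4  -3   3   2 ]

The determinant is 357.

Expand along row 2 (it has 1 zero):
  − (-3) · M_21   where M_21 = det([-2 -1 -2; -4 -2 1; -3 3 2]) = 45
  + (3) · M_22   where M_22 = det([-4 -1 -2; -2 -2 1; -4 3 2]) = 56
  + (1) · M_24   where M_24 = det([-4 -2 -1; -2 -4 -2; -4 -3 3]) = 54
det = (-1)·(-3)·(45) + (+1)·(3)·(56) + (+1)·(1)·(54) = 357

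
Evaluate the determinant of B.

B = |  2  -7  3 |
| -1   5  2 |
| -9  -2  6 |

|B| = 293

Expand along row 1:
  + 2 · |5 2; -2 6| = 2·(30 − (-4)) = 68
  − (-7) · |-1 2; -9 6| = −(-7)·(-6 − (-18)) = 84
  + 3 · |-1 5; -9 -2| = 3·(2 − (-45)) = 141
Sum: (68) + (84) + (141) = 293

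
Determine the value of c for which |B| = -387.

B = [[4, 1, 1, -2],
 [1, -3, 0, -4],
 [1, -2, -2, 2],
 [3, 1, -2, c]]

c = -9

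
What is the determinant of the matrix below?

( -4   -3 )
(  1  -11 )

47

det = (-4)·(-11) − (-3)·1 = 44 − (-3) = 47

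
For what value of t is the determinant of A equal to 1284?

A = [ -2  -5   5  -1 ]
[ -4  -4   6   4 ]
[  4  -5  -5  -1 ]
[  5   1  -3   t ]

Expanding along the row containing t, det(A) is linear in t: det(A) = (60)·t + (804).
Set (60)·t + (804) = 1284  ⇒  (60)·t = 480  ⇒  t = 8.

8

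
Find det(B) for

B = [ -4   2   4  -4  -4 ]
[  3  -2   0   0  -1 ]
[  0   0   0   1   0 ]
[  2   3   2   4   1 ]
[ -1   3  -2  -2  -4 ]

Expand along row 3 (it has 4 zeros):
  − (1) · M_34   where M_34 = det([-4 2 4 -4; 3 -2 0 -1; 2 3 2 1; -1 3 -2 -4]) = -496
det = (-1)·(1)·(-496) = 496

496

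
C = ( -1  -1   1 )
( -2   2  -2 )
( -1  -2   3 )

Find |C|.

The determinant is -4.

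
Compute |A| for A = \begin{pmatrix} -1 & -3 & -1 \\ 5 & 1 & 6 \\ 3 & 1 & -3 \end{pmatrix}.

|A| = -92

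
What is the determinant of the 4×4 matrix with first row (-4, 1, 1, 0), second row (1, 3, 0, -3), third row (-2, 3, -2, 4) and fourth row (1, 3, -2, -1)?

Expand along row 1 (it has 1 zero):
  + (-4) · M_11   where M_11 = det([3 0 -3; 3 -2 4; 3 -2 -1]) = 30
  − (1) · M_12   where M_12 = det([1 0 -3; -2 -2 4; 1 -2 -1]) = -8
  + (1) · M_13   where M_13 = det([1 3 -3; -2 3 4; 1 3 -1]) = 18
det = (+1)·(-4)·(30) + (-1)·(1)·(-8) + (+1)·(1)·(18) = -94

-94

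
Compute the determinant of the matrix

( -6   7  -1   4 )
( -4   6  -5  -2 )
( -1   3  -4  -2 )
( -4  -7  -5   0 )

-528

Expand along row 4 (it has 1 zero):
  − (-4) · M_41   where M_41 = det([7 -1 4; 6 -5 -2; 3 -4 -2]) = -28
  + (-7) · M_42   where M_42 = det([-6 -1 4; -4 -5 -2; -1 -4 -2]) = 38
  − (-5) · M_43   where M_43 = det([-6 7 4; -4 6 -2; -1 3 -2]) = -30
det = (-1)·(-4)·(-28) + (+1)·(-7)·(38) + (-1)·(-5)·(-30) = -528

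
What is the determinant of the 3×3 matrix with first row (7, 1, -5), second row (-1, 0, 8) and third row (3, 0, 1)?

Expand along column 2:
  − 1 · |-1 8; 3 1| = −1·(-1 − 24) = 25

25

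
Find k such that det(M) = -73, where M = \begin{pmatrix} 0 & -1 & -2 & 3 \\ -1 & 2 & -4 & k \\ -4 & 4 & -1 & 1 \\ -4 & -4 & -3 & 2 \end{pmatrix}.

Expanding along the row containing k, det(M) is linear in k: det(M) = (-56)·k + (375).
Set (-56)·k + (375) = -73  ⇒  (-56)·k = -448  ⇒  k = 8.

8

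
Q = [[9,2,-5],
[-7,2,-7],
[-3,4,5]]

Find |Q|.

Expand along row 1:
  + 9 · |2 -7; 4 5| = 9·(10 − (-28)) = 342
  − 2 · |-7 -7; -3 5| = −2·(-35 − 21) = 112
  + (-5) · |-7 2; -3 4| = (-5)·(-28 − (-6)) = 110
Sum: (342) + (112) + (110) = 564

|Q| = 564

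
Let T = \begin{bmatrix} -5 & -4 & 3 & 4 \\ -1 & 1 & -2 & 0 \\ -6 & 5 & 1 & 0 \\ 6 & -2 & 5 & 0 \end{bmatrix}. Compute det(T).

The determinant is -180.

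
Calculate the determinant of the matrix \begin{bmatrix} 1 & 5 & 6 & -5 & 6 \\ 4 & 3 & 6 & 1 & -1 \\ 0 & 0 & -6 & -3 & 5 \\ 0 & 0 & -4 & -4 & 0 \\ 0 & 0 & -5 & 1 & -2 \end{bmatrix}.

The matrix is block upper-triangular with a 2×2 block and a 3×3 block on the diagonal, so its determinant equals the product of the determinants of the diagonal blocks.
det of the 2×2 block = -17
det of the 3×3 block = -144
det = (-17)·(-144) = 2448

2448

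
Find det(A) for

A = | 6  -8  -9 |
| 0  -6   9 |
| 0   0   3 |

det(A) = -108

A is upper triangular, so det(A) is the product of the diagonal entries:
det = (6) · (-6) · (3) = -108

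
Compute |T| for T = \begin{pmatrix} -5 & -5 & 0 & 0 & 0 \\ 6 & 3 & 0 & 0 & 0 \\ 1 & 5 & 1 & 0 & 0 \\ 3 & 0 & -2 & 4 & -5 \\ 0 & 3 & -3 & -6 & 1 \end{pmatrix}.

T is block lower-triangular with a 2×2 block and a 3×3 block on the diagonal, so its determinant equals the product of the determinants of the diagonal blocks.
det of the 2×2 block = 15
det of the 3×3 block = -26
det = (15)·(-26) = -390

The determinant is -390.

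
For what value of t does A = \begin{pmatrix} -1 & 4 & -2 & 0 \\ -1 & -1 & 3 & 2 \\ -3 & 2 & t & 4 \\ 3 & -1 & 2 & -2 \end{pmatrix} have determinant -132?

Expanding along the row containing t, det(A) is linear in t: det(A) = (12)·t + (-48).
Set (12)·t + (-48) = -132  ⇒  (12)·t = -84  ⇒  t = -7.

-7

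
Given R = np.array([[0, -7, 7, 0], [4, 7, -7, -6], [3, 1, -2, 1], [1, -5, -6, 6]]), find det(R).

The determinant is 1484.

Expand along row 1 (it has 2 zeros):
  − (-7) · M_12   where M_12 = det([4 -7 -6; 3 -2 1; 1 -6 6]) = 191
  + (7) · M_13   where M_13 = det([4 7 -6; 3 1 1; 1 -5 6]) = 21
det = (-1)·(-7)·(191) + (+1)·(7)·(21) = 1484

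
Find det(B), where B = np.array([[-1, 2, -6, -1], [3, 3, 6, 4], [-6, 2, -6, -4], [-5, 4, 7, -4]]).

Expand along row 1:
  + (-1) · M_11   where M_11 = det([3 6 4; 2 -6 -4; 4 7 -4]) = 260
  − (2) · M_12   where M_12 = det([3 6 4; -6 -6 -4; -5 7 -4]) = -156
  + (-6) · M_13   where M_13 = det([3 3 4; -6 2 -4; -5 4 -4]) = -44
  − (-1) · M_14   where M_14 = det([3 3 6; -6 2 -6; -5 4 7]) = 246
det = (+1)·(-1)·(260) + (-1)·(2)·(-156) + (+1)·(-6)·(-44) + (-1)·(-1)·(246) = 562

562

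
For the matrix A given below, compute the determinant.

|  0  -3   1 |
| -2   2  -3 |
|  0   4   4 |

Expand along column 1:
  − (-2) · |-3 1; 4 4| = −(-2)·(-12 − 4) = -32

-32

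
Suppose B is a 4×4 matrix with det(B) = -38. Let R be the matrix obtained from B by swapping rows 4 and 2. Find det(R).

Swapping two rows multiplies the determinant by −1.
det(R) = (-1)·(-38) = 38

38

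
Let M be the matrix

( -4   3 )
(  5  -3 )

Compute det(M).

-3

det(M) = (-4)·(-3) − 3·5 = 12 − 15 = -3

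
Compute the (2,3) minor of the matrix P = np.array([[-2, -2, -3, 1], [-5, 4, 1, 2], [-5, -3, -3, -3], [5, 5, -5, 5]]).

-30

Delete row 2 and column 3; the remaining 3×3 submatrix is [-2 -2 1; -5 -3 -3; 5 5 5].
Its determinant is -30.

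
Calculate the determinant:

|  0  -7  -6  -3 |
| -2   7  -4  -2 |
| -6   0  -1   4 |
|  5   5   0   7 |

Expand along row 1 (it has 1 zero):
  − (-7) · M_12   where M_12 = det([-2 -4 -2; -6 -1 4; 5 0 7]) = -244
  + (-6) · M_13   where M_13 = det([-2 7 -2; -6 0 4; 5 5 7]) = 534
  − (-3) · M_14   where M_14 = det([-2 7 -4; -6 0 -1; 5 5 0]) = 75
det = (-1)·(-7)·(-244) + (+1)·(-6)·(534) + (-1)·(-3)·(75) = -4687

-4687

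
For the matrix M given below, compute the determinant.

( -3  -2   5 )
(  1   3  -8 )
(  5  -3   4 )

Expand along column 1:
  + (-3) · |3 -8; -3 4| = (-3)·(12 − 24) = 36
  − 1 · |-2 5; -3 4| = −1·(-8 − (-15)) = -7
  + 5 · |-2 5; 3 -8| = 5·(16 − 15) = 5
Sum: (36) + (-7) + (5) = 34

det(M) = 34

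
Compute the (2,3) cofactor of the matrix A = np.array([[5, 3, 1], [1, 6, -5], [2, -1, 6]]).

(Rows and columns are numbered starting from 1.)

Delete row 2 and column 3; the remaining 2×2 submatrix is [5 3; 2 -1].
Its determinant is 5·(-1) − 3·2 = -11.
The cofactor carries sign (−1)^(2+3) = −1, so C_{2,3} = −(-11) = 11.

11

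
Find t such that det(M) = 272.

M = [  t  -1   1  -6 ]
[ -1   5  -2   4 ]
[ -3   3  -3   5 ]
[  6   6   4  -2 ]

t = -9

Expanding along the column containing t, det(M) is linear in t: det(M) = (-22)·t + (74).
Set (-22)·t + (74) = 272  ⇒  (-22)·t = 198  ⇒  t = -9.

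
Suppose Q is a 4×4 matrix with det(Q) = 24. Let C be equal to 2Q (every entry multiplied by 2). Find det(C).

384

For a 4×4 matrix, det(2Q) = 2^4·det(Q) = 16·det(Q).
det(C) = (16)·(24) = 384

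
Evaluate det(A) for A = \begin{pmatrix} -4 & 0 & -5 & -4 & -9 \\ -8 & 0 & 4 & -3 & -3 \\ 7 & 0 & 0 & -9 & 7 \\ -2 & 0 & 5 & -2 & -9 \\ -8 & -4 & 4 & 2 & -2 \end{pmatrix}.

Expand along column 2 (it has 4 zeros):
  − (-4) · M_52   where M_52 = det([-4 -5 -4 -9; -8 4 -3 -3; 7 0 -9 7; -2 5 -2 -9]) = -9132
det = (-1)·(-4)·(-9132) = -36528

The determinant is -36528.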